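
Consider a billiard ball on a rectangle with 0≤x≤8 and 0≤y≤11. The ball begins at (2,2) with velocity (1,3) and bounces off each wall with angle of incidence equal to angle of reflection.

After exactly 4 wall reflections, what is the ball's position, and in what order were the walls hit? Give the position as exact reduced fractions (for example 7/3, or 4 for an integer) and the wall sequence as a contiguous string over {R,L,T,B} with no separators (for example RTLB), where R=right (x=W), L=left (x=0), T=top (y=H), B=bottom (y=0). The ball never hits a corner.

1. t=3 → T at (5,11); v=(1,-3)
2. t=3 → R at (8,2); v=(-1,-3)
3. t=2/3 → B at (22/3,0); v=(-1,3)
4. t=11/3 → T at (11/3,11); v=(-1,-3)

Final position: (11/3,11)
Wall sequence: TRBT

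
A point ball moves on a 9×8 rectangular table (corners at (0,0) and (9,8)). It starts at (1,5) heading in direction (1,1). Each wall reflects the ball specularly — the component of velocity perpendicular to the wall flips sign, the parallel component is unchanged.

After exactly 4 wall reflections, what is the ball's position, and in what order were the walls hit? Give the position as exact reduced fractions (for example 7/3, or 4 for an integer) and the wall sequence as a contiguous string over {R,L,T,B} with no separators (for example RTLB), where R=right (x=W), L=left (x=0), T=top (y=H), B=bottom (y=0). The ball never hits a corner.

Final position: (0,6)
Wall sequence: TRBL

1. t=3 → T at (4,8); v=(1,-1)
2. t=5 → R at (9,3); v=(-1,-1)
3. t=3 → B at (6,0); v=(-1,1)
4. t=6 → L at (0,6); v=(1,1)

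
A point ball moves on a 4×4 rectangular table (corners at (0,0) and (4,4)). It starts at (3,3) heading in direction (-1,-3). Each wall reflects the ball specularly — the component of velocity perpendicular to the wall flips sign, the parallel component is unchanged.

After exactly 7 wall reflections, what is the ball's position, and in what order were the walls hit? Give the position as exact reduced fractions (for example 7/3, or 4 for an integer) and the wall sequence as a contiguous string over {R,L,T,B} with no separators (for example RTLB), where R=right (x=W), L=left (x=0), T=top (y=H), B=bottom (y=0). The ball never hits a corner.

Final position: (4,2)
Wall sequence: BTLBTBR

1. t=1 → B at (2,0); v=(-1,3)
2. t=4/3 → T at (2/3,4); v=(-1,-3)
3. t=2/3 → L at (0,2); v=(1,-3)
4. t=2/3 → B at (2/3,0); v=(1,3)
5. t=4/3 → T at (2,4); v=(1,-3)
6. t=4/3 → B at (10/3,0); v=(1,3)
7. t=2/3 → R at (4,2); v=(-1,3)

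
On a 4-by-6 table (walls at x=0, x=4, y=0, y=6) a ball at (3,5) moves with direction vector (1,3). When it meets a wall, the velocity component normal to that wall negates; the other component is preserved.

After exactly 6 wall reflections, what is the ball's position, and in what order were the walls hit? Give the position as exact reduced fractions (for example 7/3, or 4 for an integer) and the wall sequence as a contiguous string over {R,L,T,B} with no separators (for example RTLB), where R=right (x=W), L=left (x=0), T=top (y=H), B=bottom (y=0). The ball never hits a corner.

1. t=1/3 → T at (10/3,6); v=(1,-3)
2. t=2/3 → R at (4,4); v=(-1,-3)
3. t=4/3 → B at (8/3,0); v=(-1,3)
4. t=2 → T at (2/3,6); v=(-1,-3)
5. t=2/3 → L at (0,4); v=(1,-3)
6. t=4/3 → B at (4/3,0); v=(1,3)

Final position: (4/3,0)
Wall sequence: TRBTLB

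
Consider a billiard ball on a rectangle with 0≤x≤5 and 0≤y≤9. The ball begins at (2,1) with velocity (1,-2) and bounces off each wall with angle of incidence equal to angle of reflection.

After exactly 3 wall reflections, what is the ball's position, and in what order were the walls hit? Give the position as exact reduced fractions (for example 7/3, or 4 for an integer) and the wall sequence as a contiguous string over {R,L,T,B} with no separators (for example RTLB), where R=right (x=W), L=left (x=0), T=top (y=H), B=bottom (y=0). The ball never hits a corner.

1. t=1/2 → B at (5/2,0); v=(1,2)
2. t=5/2 → R at (5,5); v=(-1,2)
3. t=2 → T at (3,9); v=(-1,-2)

Final position: (3,9)
Wall sequence: BRT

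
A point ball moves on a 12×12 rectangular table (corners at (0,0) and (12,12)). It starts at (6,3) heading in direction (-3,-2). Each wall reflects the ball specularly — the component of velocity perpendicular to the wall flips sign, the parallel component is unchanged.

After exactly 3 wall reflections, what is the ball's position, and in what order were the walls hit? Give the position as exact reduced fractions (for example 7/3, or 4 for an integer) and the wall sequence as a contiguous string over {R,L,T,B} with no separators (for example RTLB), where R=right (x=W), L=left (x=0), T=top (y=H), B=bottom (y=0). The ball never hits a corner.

1. t=3/2 → B at (3/2,0); v=(-3,2)
2. t=1/2 → L at (0,1); v=(3,2)
3. t=4 → R at (12,9); v=(-3,2)

Final position: (12,9)
Wall sequence: BLR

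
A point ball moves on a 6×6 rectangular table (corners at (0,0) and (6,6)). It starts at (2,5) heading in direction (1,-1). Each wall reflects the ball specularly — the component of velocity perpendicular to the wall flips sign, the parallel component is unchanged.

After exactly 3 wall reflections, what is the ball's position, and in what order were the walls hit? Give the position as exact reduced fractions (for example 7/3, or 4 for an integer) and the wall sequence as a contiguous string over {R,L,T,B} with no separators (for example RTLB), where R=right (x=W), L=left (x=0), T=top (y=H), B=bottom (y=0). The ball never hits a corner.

1. t=4 → R at (6,1); v=(-1,-1)
2. t=1 → B at (5,0); v=(-1,1)
3. t=5 → L at (0,5); v=(1,1)

Final position: (0,5)
Wall sequence: RBL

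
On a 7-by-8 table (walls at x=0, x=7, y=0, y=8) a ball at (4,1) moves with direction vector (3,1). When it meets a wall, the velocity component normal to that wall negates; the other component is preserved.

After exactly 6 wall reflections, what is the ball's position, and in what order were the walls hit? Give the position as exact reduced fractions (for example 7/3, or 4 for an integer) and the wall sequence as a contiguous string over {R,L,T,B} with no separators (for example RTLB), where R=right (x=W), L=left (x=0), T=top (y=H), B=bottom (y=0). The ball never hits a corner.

1. t=1 → R at (7,2); v=(-3,1)
2. t=7/3 → L at (0,13/3); v=(3,1)
3. t=7/3 → R at (7,20/3); v=(-3,1)
4. t=4/3 → T at (3,8); v=(-3,-1)
5. t=1 → L at (0,7); v=(3,-1)
6. t=7/3 → R at (7,14/3); v=(-3,-1)

Final position: (7,14/3)
Wall sequence: RLRTLR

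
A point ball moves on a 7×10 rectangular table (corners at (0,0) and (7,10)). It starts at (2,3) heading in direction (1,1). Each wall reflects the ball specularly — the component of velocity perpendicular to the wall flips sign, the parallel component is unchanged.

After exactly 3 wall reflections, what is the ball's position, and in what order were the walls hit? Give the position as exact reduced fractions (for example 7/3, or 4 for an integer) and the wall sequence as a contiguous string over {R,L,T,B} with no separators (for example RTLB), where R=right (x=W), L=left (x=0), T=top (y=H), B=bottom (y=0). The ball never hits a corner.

1. t=5 → R at (7,8); v=(-1,1)
2. t=2 → T at (5,10); v=(-1,-1)
3. t=5 → L at (0,5); v=(1,-1)

Final position: (0,5)
Wall sequence: RTL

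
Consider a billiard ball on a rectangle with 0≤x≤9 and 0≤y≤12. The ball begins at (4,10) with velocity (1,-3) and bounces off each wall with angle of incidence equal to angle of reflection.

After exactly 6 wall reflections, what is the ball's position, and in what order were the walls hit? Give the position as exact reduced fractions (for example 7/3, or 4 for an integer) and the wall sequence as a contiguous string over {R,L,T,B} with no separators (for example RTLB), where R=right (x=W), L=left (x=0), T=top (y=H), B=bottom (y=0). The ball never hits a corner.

Final position: (4/3,12)
Wall sequence: BRTBLT

1. t=10/3 → B at (22/3,0); v=(1,3)
2. t=5/3 → R at (9,5); v=(-1,3)
3. t=7/3 → T at (20/3,12); v=(-1,-3)
4. t=4 → B at (8/3,0); v=(-1,3)
5. t=8/3 → L at (0,8); v=(1,3)
6. t=4/3 → T at (4/3,12); v=(1,-3)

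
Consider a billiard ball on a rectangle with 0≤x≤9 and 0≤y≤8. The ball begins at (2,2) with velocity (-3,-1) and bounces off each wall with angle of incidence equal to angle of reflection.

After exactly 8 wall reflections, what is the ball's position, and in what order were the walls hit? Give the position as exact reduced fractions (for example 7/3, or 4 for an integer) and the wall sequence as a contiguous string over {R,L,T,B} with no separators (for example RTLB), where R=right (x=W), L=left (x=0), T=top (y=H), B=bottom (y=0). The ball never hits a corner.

Final position: (9,7/3)
Wall sequence: LBRLRTLR

1. t=2/3 → L at (0,4/3); v=(3,-1)
2. t=4/3 → B at (4,0); v=(3,1)
3. t=5/3 → R at (9,5/3); v=(-3,1)
4. t=3 → L at (0,14/3); v=(3,1)
5. t=3 → R at (9,23/3); v=(-3,1)
6. t=1/3 → T at (8,8); v=(-3,-1)
7. t=8/3 → L at (0,16/3); v=(3,-1)
8. t=3 → R at (9,7/3); v=(-3,-1)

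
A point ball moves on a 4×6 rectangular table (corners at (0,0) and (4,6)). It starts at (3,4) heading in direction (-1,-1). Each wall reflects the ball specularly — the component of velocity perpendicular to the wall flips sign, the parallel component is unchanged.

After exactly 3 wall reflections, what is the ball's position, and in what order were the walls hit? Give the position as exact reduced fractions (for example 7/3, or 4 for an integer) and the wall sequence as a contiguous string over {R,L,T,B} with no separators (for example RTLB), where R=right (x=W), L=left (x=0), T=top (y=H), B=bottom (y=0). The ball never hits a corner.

Final position: (4,3)
Wall sequence: LBR

1. t=3 → L at (0,1); v=(1,-1)
2. t=1 → B at (1,0); v=(1,1)
3. t=3 → R at (4,3); v=(-1,1)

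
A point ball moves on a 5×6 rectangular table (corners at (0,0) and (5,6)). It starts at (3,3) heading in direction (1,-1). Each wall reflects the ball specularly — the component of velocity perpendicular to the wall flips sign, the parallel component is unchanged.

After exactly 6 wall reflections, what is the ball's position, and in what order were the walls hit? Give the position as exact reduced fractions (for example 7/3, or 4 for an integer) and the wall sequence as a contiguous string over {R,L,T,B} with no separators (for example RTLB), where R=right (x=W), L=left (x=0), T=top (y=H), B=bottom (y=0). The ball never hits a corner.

1. t=2 → R at (5,1); v=(-1,-1)
2. t=1 → B at (4,0); v=(-1,1)
3. t=4 → L at (0,4); v=(1,1)
4. t=2 → T at (2,6); v=(1,-1)
5. t=3 → R at (5,3); v=(-1,-1)
6. t=3 → B at (2,0); v=(-1,1)

Final position: (2,0)
Wall sequence: RBLTRB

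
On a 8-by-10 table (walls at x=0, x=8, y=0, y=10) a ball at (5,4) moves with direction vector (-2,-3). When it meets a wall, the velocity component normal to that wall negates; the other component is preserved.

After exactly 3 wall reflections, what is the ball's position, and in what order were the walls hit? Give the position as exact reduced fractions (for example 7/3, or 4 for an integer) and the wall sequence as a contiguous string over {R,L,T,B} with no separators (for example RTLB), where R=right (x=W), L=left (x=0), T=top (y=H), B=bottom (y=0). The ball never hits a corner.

1. t=4/3 → B at (7/3,0); v=(-2,3)
2. t=7/6 → L at (0,7/2); v=(2,3)
3. t=13/6 → T at (13/3,10); v=(2,-3)

Final position: (13/3,10)
Wall sequence: BLT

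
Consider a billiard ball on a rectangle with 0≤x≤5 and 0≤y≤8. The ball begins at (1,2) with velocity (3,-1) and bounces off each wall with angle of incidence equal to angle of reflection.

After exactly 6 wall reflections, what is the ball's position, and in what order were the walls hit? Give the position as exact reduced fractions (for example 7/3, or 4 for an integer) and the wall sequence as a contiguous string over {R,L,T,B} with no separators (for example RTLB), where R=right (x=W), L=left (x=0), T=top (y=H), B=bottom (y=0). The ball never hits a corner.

1. t=4/3 → R at (5,2/3); v=(-3,-1)
2. t=2/3 → B at (3,0); v=(-3,1)
3. t=1 → L at (0,1); v=(3,1)
4. t=5/3 → R at (5,8/3); v=(-3,1)
5. t=5/3 → L at (0,13/3); v=(3,1)
6. t=5/3 → R at (5,6); v=(-3,1)

Final position: (5,6)
Wall sequence: RBLRLR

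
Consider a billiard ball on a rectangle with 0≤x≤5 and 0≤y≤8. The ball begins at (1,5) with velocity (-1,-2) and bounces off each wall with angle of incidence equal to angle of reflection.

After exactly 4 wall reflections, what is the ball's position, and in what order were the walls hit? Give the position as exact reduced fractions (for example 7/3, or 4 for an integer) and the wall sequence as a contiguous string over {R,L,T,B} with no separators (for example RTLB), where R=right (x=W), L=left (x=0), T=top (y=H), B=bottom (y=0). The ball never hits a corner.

Final position: (9/2,8)
Wall sequence: LBRT

1. t=1 → L at (0,3); v=(1,-2)
2. t=3/2 → B at (3/2,0); v=(1,2)
3. t=7/2 → R at (5,7); v=(-1,2)
4. t=1/2 → T at (9/2,8); v=(-1,-2)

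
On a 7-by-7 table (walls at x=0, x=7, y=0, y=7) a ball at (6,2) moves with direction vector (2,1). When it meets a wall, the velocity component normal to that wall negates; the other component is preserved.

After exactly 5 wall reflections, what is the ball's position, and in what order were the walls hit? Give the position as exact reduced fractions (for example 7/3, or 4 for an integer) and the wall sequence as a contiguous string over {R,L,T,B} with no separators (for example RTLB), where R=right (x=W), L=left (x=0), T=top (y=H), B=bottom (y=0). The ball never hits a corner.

1. t=1/2 → R at (7,5/2); v=(-2,1)
2. t=7/2 → L at (0,6); v=(2,1)
3. t=1 → T at (2,7); v=(2,-1)
4. t=5/2 → R at (7,9/2); v=(-2,-1)
5. t=7/2 → L at (0,1); v=(2,-1)

Final position: (0,1)
Wall sequence: RLTRL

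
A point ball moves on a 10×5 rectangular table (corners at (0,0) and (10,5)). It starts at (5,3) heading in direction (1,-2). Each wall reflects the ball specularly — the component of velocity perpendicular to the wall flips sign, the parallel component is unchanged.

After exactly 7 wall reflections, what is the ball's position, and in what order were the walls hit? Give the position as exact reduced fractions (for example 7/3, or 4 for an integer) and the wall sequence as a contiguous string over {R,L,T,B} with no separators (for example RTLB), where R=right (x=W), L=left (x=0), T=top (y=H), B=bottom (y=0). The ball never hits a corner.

1. t=3/2 → B at (13/2,0); v=(1,2)
2. t=5/2 → T at (9,5); v=(1,-2)
3. t=1 → R at (10,3); v=(-1,-2)
4. t=3/2 → B at (17/2,0); v=(-1,2)
5. t=5/2 → T at (6,5); v=(-1,-2)
6. t=5/2 → B at (7/2,0); v=(-1,2)
7. t=5/2 → T at (1,5); v=(-1,-2)

Final position: (1,5)
Wall sequence: BTRBTBT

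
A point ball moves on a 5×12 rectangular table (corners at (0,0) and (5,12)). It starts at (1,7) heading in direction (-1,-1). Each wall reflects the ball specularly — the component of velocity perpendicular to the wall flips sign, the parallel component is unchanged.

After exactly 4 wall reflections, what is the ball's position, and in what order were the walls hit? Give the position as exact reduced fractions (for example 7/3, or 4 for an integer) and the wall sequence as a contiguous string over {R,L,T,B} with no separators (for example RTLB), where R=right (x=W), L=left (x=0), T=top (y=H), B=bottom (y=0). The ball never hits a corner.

Final position: (0,4)
Wall sequence: LRBL

1. t=1 → L at (0,6); v=(1,-1)
2. t=5 → R at (5,1); v=(-1,-1)
3. t=1 → B at (4,0); v=(-1,1)
4. t=4 → L at (0,4); v=(1,1)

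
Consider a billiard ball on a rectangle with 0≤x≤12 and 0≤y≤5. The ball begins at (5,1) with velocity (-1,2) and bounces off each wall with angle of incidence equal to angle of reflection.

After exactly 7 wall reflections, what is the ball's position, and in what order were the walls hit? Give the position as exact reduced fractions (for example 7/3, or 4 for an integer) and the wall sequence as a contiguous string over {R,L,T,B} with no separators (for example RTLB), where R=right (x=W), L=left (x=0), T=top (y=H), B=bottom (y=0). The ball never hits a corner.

1. t=2 → T at (3,5); v=(-1,-2)
2. t=5/2 → B at (1/2,0); v=(-1,2)
3. t=1/2 → L at (0,1); v=(1,2)
4. t=2 → T at (2,5); v=(1,-2)
5. t=5/2 → B at (9/2,0); v=(1,2)
6. t=5/2 → T at (7,5); v=(1,-2)
7. t=5/2 → B at (19/2,0); v=(1,2)

Final position: (19/2,0)
Wall sequence: TBLTBTB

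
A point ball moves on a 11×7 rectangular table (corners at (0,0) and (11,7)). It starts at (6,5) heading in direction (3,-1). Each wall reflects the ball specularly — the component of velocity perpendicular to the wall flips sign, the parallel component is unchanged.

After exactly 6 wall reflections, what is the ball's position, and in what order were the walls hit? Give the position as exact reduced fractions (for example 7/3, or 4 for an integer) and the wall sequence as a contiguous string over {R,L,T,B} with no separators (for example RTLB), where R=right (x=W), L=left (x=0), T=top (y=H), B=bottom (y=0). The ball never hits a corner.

1. t=5/3 → R at (11,10/3); v=(-3,-1)
2. t=10/3 → B at (1,0); v=(-3,1)
3. t=1/3 → L at (0,1/3); v=(3,1)
4. t=11/3 → R at (11,4); v=(-3,1)
5. t=3 → T at (2,7); v=(-3,-1)
6. t=2/3 → L at (0,19/3); v=(3,-1)

Final position: (0,19/3)
Wall sequence: RBLRTL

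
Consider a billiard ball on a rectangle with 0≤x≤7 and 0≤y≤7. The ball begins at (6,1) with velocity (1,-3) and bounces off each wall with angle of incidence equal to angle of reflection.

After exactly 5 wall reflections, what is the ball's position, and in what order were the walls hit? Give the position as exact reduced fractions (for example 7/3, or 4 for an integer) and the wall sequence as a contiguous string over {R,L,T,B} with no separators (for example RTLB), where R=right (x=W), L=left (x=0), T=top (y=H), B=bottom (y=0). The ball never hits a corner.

Final position: (2/3,7)
Wall sequence: BRTBT

1. t=1/3 → B at (19/3,0); v=(1,3)
2. t=2/3 → R at (7,2); v=(-1,3)
3. t=5/3 → T at (16/3,7); v=(-1,-3)
4. t=7/3 → B at (3,0); v=(-1,3)
5. t=7/3 → T at (2/3,7); v=(-1,-3)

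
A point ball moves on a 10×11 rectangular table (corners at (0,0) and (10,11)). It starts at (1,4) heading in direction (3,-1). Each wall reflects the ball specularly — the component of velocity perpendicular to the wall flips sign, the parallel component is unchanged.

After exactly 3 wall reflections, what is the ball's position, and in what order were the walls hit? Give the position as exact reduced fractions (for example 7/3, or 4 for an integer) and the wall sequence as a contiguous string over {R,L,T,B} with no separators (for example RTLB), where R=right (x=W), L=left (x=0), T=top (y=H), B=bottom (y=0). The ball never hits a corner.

1. t=3 → R at (10,1); v=(-3,-1)
2. t=1 → B at (7,0); v=(-3,1)
3. t=7/3 → L at (0,7/3); v=(3,1)

Final position: (0,7/3)
Wall sequence: RBL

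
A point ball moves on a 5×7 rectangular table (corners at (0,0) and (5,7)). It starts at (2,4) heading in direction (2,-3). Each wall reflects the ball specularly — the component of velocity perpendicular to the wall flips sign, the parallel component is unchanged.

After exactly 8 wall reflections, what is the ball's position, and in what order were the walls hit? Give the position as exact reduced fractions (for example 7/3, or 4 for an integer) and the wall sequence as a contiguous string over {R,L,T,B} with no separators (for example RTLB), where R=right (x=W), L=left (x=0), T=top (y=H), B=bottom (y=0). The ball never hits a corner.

1. t=4/3 → B at (14/3,0); v=(2,3)
2. t=1/6 → R at (5,1/2); v=(-2,3)
3. t=13/6 → T at (2/3,7); v=(-2,-3)
4. t=1/3 → L at (0,6); v=(2,-3)
5. t=2 → B at (4,0); v=(2,3)
6. t=1/2 → R at (5,3/2); v=(-2,3)
7. t=11/6 → T at (4/3,7); v=(-2,-3)
8. t=2/3 → L at (0,5); v=(2,-3)

Final position: (0,5)
Wall sequence: BRTLBRTL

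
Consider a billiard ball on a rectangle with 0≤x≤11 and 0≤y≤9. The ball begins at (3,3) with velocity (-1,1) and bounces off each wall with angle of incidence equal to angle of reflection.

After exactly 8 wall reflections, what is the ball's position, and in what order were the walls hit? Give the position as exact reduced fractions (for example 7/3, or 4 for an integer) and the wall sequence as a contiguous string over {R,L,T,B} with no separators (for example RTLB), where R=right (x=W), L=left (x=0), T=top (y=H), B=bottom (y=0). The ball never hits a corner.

1. t=3 → L at (0,6); v=(1,1)
2. t=3 → T at (3,9); v=(1,-1)
3. t=8 → R at (11,1); v=(-1,-1)
4. t=1 → B at (10,0); v=(-1,1)
5. t=9 → T at (1,9); v=(-1,-1)
6. t=1 → L at (0,8); v=(1,-1)
7. t=8 → B at (8,0); v=(1,1)
8. t=3 → R at (11,3); v=(-1,1)

Final position: (11,3)
Wall sequence: LTRBTLBR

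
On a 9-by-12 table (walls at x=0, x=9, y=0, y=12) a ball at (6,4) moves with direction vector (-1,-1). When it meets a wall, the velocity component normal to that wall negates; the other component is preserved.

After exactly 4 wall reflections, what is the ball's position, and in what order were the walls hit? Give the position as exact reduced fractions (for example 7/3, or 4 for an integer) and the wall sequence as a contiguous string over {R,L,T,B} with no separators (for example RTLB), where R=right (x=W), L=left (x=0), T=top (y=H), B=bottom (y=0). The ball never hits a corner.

1. t=4 → B at (2,0); v=(-1,1)
2. t=2 → L at (0,2); v=(1,1)
3. t=9 → R at (9,11); v=(-1,1)
4. t=1 → T at (8,12); v=(-1,-1)

Final position: (8,12)
Wall sequence: BLRT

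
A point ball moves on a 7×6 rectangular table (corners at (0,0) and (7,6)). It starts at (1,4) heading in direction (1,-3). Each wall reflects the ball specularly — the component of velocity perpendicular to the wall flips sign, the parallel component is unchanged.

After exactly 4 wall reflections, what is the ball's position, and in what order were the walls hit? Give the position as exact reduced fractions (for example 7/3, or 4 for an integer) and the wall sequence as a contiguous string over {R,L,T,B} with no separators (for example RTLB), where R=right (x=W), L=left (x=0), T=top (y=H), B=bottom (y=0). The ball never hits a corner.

Final position: (7,2)
Wall sequence: BTBR

1. t=4/3 → B at (7/3,0); v=(1,3)
2. t=2 → T at (13/3,6); v=(1,-3)
3. t=2 → B at (19/3,0); v=(1,3)
4. t=2/3 → R at (7,2); v=(-1,3)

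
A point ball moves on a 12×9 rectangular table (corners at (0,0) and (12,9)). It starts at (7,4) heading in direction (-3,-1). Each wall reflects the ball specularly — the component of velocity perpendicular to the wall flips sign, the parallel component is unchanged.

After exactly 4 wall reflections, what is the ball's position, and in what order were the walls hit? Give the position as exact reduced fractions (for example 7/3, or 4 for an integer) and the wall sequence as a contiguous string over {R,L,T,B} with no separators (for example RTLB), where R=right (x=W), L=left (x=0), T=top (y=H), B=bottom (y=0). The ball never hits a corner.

1. t=7/3 → L at (0,5/3); v=(3,-1)
2. t=5/3 → B at (5,0); v=(3,1)
3. t=7/3 → R at (12,7/3); v=(-3,1)
4. t=4 → L at (0,19/3); v=(3,1)

Final position: (0,19/3)
Wall sequence: LBRL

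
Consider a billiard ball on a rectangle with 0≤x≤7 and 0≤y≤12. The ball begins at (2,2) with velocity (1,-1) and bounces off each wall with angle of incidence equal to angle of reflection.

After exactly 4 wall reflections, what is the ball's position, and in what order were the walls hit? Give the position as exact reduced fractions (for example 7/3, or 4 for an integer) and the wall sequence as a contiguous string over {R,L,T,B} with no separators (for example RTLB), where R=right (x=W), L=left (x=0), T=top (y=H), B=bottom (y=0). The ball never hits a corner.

1. t=2 → B at (4,0); v=(1,1)
2. t=3 → R at (7,3); v=(-1,1)
3. t=7 → L at (0,10); v=(1,1)
4. t=2 → T at (2,12); v=(1,-1)

Final position: (2,12)
Wall sequence: BRLT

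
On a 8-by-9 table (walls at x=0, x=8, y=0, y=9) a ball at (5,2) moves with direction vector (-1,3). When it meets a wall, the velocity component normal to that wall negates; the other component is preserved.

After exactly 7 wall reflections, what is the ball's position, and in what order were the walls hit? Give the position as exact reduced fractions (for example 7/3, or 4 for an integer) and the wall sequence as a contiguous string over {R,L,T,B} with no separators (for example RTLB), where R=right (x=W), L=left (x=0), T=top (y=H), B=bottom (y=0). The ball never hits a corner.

1. t=7/3 → T at (8/3,9); v=(-1,-3)
2. t=8/3 → L at (0,1); v=(1,-3)
3. t=1/3 → B at (1/3,0); v=(1,3)
4. t=3 → T at (10/3,9); v=(1,-3)
5. t=3 → B at (19/3,0); v=(1,3)
6. t=5/3 → R at (8,5); v=(-1,3)
7. t=4/3 → T at (20/3,9); v=(-1,-3)

Final position: (20/3,9)
Wall sequence: TLBTBRT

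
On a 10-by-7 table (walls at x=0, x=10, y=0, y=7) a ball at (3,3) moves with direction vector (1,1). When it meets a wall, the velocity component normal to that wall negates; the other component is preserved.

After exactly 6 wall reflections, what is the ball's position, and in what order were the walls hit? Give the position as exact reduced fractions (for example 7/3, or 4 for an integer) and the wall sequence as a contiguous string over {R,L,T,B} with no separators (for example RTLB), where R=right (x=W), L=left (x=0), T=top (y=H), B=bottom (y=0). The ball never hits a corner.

1. t=4 → T at (7,7); v=(1,-1)
2. t=3 → R at (10,4); v=(-1,-1)
3. t=4 → B at (6,0); v=(-1,1)
4. t=6 → L at (0,6); v=(1,1)
5. t=1 → T at (1,7); v=(1,-1)
6. t=7 → B at (8,0); v=(1,1)

Final position: (8,0)
Wall sequence: TRBLTB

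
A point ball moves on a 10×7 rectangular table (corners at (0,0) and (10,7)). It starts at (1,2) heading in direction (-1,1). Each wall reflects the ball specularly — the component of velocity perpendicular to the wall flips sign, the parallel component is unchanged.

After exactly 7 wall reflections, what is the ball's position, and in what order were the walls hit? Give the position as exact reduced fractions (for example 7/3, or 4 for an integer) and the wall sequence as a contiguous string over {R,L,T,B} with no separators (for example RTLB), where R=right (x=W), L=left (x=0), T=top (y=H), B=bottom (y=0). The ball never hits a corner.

1. t=1 → L at (0,3); v=(1,1)
2. t=4 → T at (4,7); v=(1,-1)
3. t=6 → R at (10,1); v=(-1,-1)
4. t=1 → B at (9,0); v=(-1,1)
5. t=7 → T at (2,7); v=(-1,-1)
6. t=2 → L at (0,5); v=(1,-1)
7. t=5 → B at (5,0); v=(1,1)

Final position: (5,0)
Wall sequence: LTRBTLB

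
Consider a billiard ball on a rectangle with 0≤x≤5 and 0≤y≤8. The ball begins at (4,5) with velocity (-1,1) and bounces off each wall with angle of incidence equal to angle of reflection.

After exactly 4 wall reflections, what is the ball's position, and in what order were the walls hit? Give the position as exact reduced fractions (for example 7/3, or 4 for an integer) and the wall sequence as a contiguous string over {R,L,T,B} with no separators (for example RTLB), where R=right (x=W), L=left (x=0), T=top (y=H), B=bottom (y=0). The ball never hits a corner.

Final position: (3,0)
Wall sequence: TLRB

1. t=3 → T at (1,8); v=(-1,-1)
2. t=1 → L at (0,7); v=(1,-1)
3. t=5 → R at (5,2); v=(-1,-1)
4. t=2 → B at (3,0); v=(-1,1)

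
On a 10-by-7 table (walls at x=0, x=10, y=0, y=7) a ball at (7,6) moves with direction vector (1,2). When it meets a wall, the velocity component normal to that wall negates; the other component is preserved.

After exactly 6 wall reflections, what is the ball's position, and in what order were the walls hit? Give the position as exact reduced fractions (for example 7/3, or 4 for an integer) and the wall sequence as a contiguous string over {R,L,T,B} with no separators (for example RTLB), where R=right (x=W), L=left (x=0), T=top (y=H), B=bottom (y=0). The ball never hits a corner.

Final position: (0,4)
Wall sequence: TRBTBL

1. t=1/2 → T at (15/2,7); v=(1,-2)
2. t=5/2 → R at (10,2); v=(-1,-2)
3. t=1 → B at (9,0); v=(-1,2)
4. t=7/2 → T at (11/2,7); v=(-1,-2)
5. t=7/2 → B at (2,0); v=(-1,2)
6. t=2 → L at (0,4); v=(1,2)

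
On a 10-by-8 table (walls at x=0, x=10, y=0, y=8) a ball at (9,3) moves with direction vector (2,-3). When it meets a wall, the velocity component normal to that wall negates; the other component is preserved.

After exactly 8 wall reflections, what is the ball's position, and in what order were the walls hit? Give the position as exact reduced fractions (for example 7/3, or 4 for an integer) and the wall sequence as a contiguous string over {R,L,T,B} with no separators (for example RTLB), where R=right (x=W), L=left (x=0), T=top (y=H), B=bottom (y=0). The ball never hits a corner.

Final position: (23/3,0)
Wall sequence: RBTLBTRB

1. t=1/2 → R at (10,3/2); v=(-2,-3)
2. t=1/2 → B at (9,0); v=(-2,3)
3. t=8/3 → T at (11/3,8); v=(-2,-3)
4. t=11/6 → L at (0,5/2); v=(2,-3)
5. t=5/6 → B at (5/3,0); v=(2,3)
6. t=8/3 → T at (7,8); v=(2,-3)
7. t=3/2 → R at (10,7/2); v=(-2,-3)
8. t=7/6 → B at (23/3,0); v=(-2,3)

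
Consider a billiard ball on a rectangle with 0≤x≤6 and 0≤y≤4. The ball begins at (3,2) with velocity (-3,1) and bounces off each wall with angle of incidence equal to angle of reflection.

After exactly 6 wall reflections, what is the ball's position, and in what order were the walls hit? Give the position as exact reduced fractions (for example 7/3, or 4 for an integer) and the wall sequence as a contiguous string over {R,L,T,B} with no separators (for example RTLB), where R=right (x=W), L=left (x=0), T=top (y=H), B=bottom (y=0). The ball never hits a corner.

Final position: (6,1)
Wall sequence: LTRLBR

1. t=1 → L at (0,3); v=(3,1)
2. t=1 → T at (3,4); v=(3,-1)
3. t=1 → R at (6,3); v=(-3,-1)
4. t=2 → L at (0,1); v=(3,-1)
5. t=1 → B at (3,0); v=(3,1)
6. t=1 → R at (6,1); v=(-3,1)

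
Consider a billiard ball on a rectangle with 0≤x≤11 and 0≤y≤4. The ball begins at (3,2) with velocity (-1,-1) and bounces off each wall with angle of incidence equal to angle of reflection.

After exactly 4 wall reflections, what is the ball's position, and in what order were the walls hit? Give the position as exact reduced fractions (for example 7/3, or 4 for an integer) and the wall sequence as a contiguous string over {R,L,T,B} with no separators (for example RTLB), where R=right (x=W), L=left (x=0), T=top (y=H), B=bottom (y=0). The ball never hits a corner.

1. t=2 → B at (1,0); v=(-1,1)
2. t=1 → L at (0,1); v=(1,1)
3. t=3 → T at (3,4); v=(1,-1)
4. t=4 → B at (7,0); v=(1,1)

Final position: (7,0)
Wall sequence: BLTB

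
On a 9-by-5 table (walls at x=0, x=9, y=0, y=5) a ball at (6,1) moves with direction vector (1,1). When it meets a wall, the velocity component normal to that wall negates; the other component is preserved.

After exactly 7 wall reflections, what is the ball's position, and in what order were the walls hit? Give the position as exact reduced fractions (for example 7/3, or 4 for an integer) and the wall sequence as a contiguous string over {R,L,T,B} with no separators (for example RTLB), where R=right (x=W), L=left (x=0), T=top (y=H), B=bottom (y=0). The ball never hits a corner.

Final position: (9,2)
Wall sequence: RTBLTBR

1. t=3 → R at (9,4); v=(-1,1)
2. t=1 → T at (8,5); v=(-1,-1)
3. t=5 → B at (3,0); v=(-1,1)
4. t=3 → L at (0,3); v=(1,1)
5. t=2 → T at (2,5); v=(1,-1)
6. t=5 → B at (7,0); v=(1,1)
7. t=2 → R at (9,2); v=(-1,1)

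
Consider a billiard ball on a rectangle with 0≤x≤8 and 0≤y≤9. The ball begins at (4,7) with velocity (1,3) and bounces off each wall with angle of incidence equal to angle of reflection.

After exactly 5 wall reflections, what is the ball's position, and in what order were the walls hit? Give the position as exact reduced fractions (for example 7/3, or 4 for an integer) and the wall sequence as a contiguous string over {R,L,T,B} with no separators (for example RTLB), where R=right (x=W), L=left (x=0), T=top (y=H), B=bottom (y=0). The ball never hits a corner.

Final position: (7/3,0)
Wall sequence: TBRTB

1. t=2/3 → T at (14/3,9); v=(1,-3)
2. t=3 → B at (23/3,0); v=(1,3)
3. t=1/3 → R at (8,1); v=(-1,3)
4. t=8/3 → T at (16/3,9); v=(-1,-3)
5. t=3 → B at (7/3,0); v=(-1,3)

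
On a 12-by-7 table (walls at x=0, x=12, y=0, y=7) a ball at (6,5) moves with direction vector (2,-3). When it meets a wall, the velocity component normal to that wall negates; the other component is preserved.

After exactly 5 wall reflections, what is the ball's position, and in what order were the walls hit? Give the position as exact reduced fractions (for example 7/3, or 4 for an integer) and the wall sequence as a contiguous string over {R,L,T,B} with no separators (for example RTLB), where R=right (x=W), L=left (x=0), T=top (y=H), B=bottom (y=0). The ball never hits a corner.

1. t=5/3 → B at (28/3,0); v=(2,3)
2. t=4/3 → R at (12,4); v=(-2,3)
3. t=1 → T at (10,7); v=(-2,-3)
4. t=7/3 → B at (16/3,0); v=(-2,3)
5. t=7/3 → T at (2/3,7); v=(-2,-3)

Final position: (2/3,7)
Wall sequence: BRTBT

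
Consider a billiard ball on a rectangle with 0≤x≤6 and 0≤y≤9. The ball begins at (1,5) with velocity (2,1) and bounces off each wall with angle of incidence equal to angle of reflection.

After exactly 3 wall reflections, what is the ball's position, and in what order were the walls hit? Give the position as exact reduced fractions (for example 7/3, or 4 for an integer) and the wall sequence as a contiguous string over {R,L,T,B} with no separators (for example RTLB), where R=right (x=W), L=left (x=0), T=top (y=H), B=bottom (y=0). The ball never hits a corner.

Final position: (0,15/2)
Wall sequence: RTL

1. t=5/2 → R at (6,15/2); v=(-2,1)
2. t=3/2 → T at (3,9); v=(-2,-1)
3. t=3/2 → L at (0,15/2); v=(2,-1)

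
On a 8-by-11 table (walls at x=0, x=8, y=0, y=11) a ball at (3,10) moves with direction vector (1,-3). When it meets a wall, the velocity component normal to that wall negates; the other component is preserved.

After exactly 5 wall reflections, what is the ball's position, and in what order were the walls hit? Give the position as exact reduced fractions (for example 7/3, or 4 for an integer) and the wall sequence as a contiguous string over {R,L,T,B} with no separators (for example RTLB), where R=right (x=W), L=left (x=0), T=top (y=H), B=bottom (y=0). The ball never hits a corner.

1. t=10/3 → B at (19/3,0); v=(1,3)
2. t=5/3 → R at (8,5); v=(-1,3)
3. t=2 → T at (6,11); v=(-1,-3)
4. t=11/3 → B at (7/3,0); v=(-1,3)
5. t=7/3 → L at (0,7); v=(1,3)

Final position: (0,7)
Wall sequence: BRTBL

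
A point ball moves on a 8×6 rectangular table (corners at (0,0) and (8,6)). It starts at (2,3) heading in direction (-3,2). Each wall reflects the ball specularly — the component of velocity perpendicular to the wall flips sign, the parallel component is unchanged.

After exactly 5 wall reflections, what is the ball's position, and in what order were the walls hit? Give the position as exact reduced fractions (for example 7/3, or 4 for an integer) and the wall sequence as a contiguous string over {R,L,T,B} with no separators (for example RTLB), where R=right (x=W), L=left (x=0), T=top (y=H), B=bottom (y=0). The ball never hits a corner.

Final position: (0,3)
Wall sequence: LTRBL

1. t=2/3 → L at (0,13/3); v=(3,2)
2. t=5/6 → T at (5/2,6); v=(3,-2)
3. t=11/6 → R at (8,7/3); v=(-3,-2)
4. t=7/6 → B at (9/2,0); v=(-3,2)
5. t=3/2 → L at (0,3); v=(3,2)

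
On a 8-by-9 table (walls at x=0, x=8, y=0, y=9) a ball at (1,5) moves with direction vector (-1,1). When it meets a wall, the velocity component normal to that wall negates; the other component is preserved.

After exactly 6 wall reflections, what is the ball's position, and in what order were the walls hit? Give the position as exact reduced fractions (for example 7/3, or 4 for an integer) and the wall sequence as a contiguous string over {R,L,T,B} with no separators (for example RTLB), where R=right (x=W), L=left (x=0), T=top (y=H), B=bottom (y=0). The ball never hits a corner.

1. t=1 → L at (0,6); v=(1,1)
2. t=3 → T at (3,9); v=(1,-1)
3. t=5 → R at (8,4); v=(-1,-1)
4. t=4 → B at (4,0); v=(-1,1)
5. t=4 → L at (0,4); v=(1,1)
6. t=5 → T at (5,9); v=(1,-1)

Final position: (5,9)
Wall sequence: LTRBLT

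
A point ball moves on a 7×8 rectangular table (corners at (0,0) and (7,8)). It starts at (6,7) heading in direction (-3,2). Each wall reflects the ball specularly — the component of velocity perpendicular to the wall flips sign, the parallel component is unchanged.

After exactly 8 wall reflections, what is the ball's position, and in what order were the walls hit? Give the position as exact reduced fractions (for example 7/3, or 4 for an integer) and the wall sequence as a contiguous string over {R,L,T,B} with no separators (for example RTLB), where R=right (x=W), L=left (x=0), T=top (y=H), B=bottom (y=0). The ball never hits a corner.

1. t=1/2 → T at (9/2,8); v=(-3,-2)
2. t=3/2 → L at (0,5); v=(3,-2)
3. t=7/3 → R at (7,1/3); v=(-3,-2)
4. t=1/6 → B at (13/2,0); v=(-3,2)
5. t=13/6 → L at (0,13/3); v=(3,2)
6. t=11/6 → T at (11/2,8); v=(3,-2)
7. t=1/2 → R at (7,7); v=(-3,-2)
8. t=7/3 → L at (0,7/3); v=(3,-2)

Final position: (0,7/3)
Wall sequence: TLRBLTRL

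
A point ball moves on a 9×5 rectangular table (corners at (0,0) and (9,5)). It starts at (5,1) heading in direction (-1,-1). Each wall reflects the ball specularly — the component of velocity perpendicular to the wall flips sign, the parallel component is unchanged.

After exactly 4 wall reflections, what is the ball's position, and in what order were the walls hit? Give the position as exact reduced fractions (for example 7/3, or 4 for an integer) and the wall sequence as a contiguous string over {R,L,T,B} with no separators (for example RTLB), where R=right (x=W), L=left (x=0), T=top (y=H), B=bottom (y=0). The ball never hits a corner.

Final position: (6,0)
Wall sequence: BLTB

1. t=1 → B at (4,0); v=(-1,1)
2. t=4 → L at (0,4); v=(1,1)
3. t=1 → T at (1,5); v=(1,-1)
4. t=5 → B at (6,0); v=(1,1)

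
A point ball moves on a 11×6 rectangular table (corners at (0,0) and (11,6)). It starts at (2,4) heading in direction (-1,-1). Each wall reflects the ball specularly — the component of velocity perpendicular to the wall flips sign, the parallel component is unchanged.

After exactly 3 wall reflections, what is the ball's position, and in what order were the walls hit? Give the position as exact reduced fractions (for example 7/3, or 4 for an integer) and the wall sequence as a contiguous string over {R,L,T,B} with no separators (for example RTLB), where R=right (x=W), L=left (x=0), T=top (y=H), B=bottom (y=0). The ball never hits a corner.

Final position: (8,6)
Wall sequence: LBT

1. t=2 → L at (0,2); v=(1,-1)
2. t=2 → B at (2,0); v=(1,1)
3. t=6 → T at (8,6); v=(1,-1)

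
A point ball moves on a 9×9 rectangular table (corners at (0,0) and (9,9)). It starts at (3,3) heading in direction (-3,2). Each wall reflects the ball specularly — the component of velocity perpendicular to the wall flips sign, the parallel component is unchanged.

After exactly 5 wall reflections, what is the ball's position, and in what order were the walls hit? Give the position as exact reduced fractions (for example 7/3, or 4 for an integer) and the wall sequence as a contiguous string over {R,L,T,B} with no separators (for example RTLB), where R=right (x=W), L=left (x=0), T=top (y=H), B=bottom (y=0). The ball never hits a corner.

Final position: (3/2,0)
Wall sequence: LTRLB

1. t=1 → L at (0,5); v=(3,2)
2. t=2 → T at (6,9); v=(3,-2)
3. t=1 → R at (9,7); v=(-3,-2)
4. t=3 → L at (0,1); v=(3,-2)
5. t=1/2 → B at (3/2,0); v=(3,2)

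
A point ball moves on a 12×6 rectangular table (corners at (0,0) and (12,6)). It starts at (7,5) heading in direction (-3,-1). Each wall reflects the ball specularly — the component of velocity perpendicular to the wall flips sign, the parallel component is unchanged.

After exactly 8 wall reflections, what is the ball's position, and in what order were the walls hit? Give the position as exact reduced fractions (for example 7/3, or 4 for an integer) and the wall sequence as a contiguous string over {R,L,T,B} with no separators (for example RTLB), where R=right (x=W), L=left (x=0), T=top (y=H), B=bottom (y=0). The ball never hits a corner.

Final position: (0,4/3)
Wall sequence: LBRLTRBL

1. t=7/3 → L at (0,8/3); v=(3,-1)
2. t=8/3 → B at (8,0); v=(3,1)
3. t=4/3 → R at (12,4/3); v=(-3,1)
4. t=4 → L at (0,16/3); v=(3,1)
5. t=2/3 → T at (2,6); v=(3,-1)
6. t=10/3 → R at (12,8/3); v=(-3,-1)
7. t=8/3 → B at (4,0); v=(-3,1)
8. t=4/3 → L at (0,4/3); v=(3,1)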